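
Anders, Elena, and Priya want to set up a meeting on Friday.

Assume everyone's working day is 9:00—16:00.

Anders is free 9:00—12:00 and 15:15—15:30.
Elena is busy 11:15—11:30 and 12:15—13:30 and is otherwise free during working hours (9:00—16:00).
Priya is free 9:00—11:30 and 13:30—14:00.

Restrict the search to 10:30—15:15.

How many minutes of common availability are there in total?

Elena free within 09:00–16:00: 09:00–11:15, 11:30–12:15, 13:30–16:00.
Anders ∩ Elena: 09:00–11:15, 11:30–12:00, 15:15–15:30.
Anders ∩ Elena ∩ Priya: 09:00–11:15.
Restricted to 10:30–15:15: 10:30–11:15.
Total common minutes: 45.

45 minutes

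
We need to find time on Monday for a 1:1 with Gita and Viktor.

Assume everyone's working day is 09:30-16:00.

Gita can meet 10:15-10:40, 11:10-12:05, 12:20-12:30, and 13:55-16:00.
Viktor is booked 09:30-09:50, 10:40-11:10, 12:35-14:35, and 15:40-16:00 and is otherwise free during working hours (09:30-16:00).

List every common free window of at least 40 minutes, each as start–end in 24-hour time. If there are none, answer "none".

Viktor free within 09:30–16:00: 09:50–10:40, 11:10–12:35, 14:35–15:40.
Gita ∩ Viktor: 10:15–10:40, 11:10–12:05, 12:20–12:30, 14:35–15:40.
Windows ≥ 40 min: 11:10–12:05, 14:35–15:40.

11:10–12:05, 14:35–15:40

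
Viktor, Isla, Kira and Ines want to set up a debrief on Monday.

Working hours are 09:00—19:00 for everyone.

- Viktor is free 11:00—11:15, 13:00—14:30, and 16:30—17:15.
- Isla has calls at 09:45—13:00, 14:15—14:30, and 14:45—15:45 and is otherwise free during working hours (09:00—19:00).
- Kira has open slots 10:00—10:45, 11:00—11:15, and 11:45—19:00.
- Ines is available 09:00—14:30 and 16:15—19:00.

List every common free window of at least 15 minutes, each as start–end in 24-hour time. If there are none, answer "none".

Isla free within 09:00–19:00: 09:00–09:45, 13:00–14:15, 14:30–14:45, 15:45–19:00.
Viktor ∩ Isla: 13:00–14:15, 16:30–17:15.
Viktor ∩ Isla ∩ Kira: 13:00–14:15, 16:30–17:15.
Viktor ∩ Isla ∩ Kira ∩ Ines: 13:00–14:15, 16:30–17:15.
Windows ≥ 15 min: 13:00–14:15, 16:30–17:15.

13:00–14:15, 16:30–17:15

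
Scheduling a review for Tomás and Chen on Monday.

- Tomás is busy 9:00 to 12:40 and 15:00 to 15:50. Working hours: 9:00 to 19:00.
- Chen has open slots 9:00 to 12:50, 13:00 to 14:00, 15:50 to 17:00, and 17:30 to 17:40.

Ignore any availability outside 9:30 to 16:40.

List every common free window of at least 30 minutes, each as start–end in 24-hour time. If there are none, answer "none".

Tomás free within 09:00–19:00: 12:40–15:00, 15:50–19:00.
Tomás ∩ Chen: 12:40–12:50, 13:00–14:00, 15:50–17:00, 17:30–17:40.
Restricted to 09:30–16:40: 12:40–12:50, 13:00–14:00, 15:50–16:40.
Windows ≥ 30 min: 13:00–14:00, 15:50–16:40.

13:00–14:00, 15:50–16:40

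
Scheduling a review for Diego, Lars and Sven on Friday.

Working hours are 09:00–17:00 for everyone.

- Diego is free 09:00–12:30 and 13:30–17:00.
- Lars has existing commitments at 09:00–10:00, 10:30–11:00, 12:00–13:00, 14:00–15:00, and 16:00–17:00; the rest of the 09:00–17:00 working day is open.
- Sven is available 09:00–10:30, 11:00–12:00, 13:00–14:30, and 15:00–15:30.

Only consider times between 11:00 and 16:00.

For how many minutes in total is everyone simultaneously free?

Lars free within 09:00–17:00: 10:00–10:30, 11:00–12:00, 13:00–14:00, 15:00–16:00.
Diego ∩ Lars: 10:00–10:30, 11:00–12:00, 13:30–14:00, 15:00–16:00.
Diego ∩ Lars ∩ Sven: 10:00–10:30, 11:00–12:00, 13:30–14:00, 15:00–15:30.
Restricted to 11:00–16:00: 11:00–12:00, 13:30–14:00, 15:00–15:30.
Total common minutes: 60 + 30 + 30 = 120.

120 minutes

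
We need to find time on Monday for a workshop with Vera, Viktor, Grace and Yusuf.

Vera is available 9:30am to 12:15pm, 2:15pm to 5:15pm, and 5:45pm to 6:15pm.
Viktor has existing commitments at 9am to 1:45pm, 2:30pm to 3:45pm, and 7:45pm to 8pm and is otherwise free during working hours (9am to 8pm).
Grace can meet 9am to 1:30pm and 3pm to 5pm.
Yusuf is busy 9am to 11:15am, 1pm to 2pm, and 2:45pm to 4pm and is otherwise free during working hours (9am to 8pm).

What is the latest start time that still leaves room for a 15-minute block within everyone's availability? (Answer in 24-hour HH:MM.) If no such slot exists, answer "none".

16:45

Viktor free within 09:00–20:00: 13:45–14:30, 15:45–19:45.
Yusuf free within 09:00–20:00: 11:15–13:00, 14:00–14:45, 16:00–20:00.
Vera ∩ Viktor: 14:15–14:30, 15:45–17:15, 17:45–18:15.
Vera ∩ Viktor ∩ Grace: 15:45–17:00.
Vera ∩ Viktor ∩ Grace ∩ Yusuf: 16:00–17:00.
Windows ≥ 15 min: 16:00–17:00.
Latest start in the last window 16:00–17:00 is 17:00 − 15 min = 16:45.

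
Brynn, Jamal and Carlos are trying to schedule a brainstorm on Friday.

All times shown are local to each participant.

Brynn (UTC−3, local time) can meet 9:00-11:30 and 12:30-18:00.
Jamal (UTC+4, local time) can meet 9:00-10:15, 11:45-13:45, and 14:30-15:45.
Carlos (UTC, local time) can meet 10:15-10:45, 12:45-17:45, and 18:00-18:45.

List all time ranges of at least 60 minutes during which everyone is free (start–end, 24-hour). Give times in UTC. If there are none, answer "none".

none

Brynn → UTC: 12:00–14:30, 15:30–21:00.
Jamal → UTC: 05:00–06:15, 07:45–09:45, 10:30–11:45.
Carlos → UTC: 10:15–10:45, 12:45–17:45, 18:00–18:45.
Brynn ∩ Jamal: (none).
Brynn ∩ Jamal ∩ Carlos: (none).
Windows ≥ 60 min: (none).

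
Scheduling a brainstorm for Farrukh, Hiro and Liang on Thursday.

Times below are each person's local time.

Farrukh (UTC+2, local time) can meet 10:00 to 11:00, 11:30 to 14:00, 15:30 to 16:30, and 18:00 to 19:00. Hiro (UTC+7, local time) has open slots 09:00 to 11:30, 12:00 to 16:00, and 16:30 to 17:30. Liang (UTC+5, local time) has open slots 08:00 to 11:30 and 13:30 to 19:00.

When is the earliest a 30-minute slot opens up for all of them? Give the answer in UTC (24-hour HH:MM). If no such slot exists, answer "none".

08:30

Farrukh → UTC: 08:00–09:00, 09:30–12:00, 13:30–14:30, 16:00–17:00.
Hiro → UTC: 02:00–04:30, 05:00–09:00, 09:30–10:30.
Liang → UTC: 03:00–06:30, 08:30–14:00.
Farrukh ∩ Hiro: 08:00–09:00, 09:30–10:30.
Farrukh ∩ Hiro ∩ Liang: 08:30–09:00, 09:30–10:30.
Windows ≥ 30 min: 08:30–09:00, 09:30–10:30.
Earliest such window starts at 08:30.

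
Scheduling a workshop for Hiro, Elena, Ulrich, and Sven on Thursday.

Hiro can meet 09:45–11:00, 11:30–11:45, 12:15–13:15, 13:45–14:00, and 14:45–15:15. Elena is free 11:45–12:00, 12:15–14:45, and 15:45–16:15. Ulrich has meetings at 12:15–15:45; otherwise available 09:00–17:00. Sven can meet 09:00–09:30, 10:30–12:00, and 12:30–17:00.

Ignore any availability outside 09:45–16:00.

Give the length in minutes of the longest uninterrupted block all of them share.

Ulrich free within 09:00–17:00: 09:00–12:15, 15:45–17:00.
Hiro ∩ Elena: 12:15–13:15, 13:45–14:00.
Hiro ∩ Elena ∩ Ulrich: (none).
Hiro ∩ Elena ∩ Ulrich ∩ Sven: (none).
Restricted to 09:45–16:00: (none).
No common window.

0 minutes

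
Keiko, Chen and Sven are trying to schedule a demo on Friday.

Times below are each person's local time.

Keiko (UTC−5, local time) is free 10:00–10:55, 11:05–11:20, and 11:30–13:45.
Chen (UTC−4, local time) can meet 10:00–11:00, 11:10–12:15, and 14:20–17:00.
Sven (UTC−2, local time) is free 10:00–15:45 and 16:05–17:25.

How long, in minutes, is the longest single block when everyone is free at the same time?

Keiko → UTC: 15:00–15:55, 16:05–16:20, 16:30–18:45.
Chen → UTC: 14:00–15:00, 15:10–16:15, 18:20–21:00.
Sven → UTC: 12:00–17:45, 18:05–19:25.
Keiko ∩ Chen: 15:10–15:55, 16:05–16:15, 18:20–18:45.
Keiko ∩ Chen ∩ Sven: 15:10–15:55, 16:05–16:15, 18:20–18:45.
Common window lengths: 45, 10, 25 min; longest is 45.

45 minutes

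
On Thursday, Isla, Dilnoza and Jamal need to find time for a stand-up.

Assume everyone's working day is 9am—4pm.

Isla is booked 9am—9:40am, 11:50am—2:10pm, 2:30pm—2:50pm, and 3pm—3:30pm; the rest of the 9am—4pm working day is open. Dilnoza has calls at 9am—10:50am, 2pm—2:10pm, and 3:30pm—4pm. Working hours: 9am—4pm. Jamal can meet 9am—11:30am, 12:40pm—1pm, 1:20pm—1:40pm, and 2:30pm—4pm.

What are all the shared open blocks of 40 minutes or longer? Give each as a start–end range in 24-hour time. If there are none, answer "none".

Isla free within 09:00–16:00: 09:40–11:50, 14:10–14:30, 14:50–15:00, 15:30–16:00.
Dilnoza free within 09:00–16:00: 10:50–14:00, 14:10–15:30.
Isla ∩ Dilnoza: 10:50–11:50, 14:10–14:30, 14:50–15:00.
Isla ∩ Dilnoza ∩ Jamal: 10:50–11:30, 14:50–15:00.
Windows ≥ 40 min: 10:50–11:30.

10:50–11:30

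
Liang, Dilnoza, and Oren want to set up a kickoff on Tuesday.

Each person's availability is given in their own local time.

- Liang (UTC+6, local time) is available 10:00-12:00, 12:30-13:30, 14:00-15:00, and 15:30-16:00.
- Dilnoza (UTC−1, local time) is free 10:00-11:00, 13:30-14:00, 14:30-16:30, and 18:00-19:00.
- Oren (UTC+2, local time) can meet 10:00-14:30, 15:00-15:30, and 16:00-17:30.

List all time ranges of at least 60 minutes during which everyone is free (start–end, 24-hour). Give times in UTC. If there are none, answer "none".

none

Liang → UTC: 04:00–06:00, 06:30–07:30, 08:00–09:00, 09:30–10:00.
Dilnoza → UTC: 11:00–12:00, 14:30–15:00, 15:30–17:30, 19:00–20:00.
Oren → UTC: 08:00–12:30, 13:00–13:30, 14:00–15:30.
Liang ∩ Dilnoza: (none).
Liang ∩ Dilnoza ∩ Oren: (none).
Windows ≥ 60 min: (none).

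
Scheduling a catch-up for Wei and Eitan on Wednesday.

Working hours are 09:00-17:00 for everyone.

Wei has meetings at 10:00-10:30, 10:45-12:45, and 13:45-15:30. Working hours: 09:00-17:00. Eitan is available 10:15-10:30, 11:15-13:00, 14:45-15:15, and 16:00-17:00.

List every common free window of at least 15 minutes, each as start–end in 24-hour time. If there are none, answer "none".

12:45–13:00, 16:00–17:00

Wei free within 09:00–17:00: 09:00–10:00, 10:30–10:45, 12:45–13:45, 15:30–17:00.
Wei ∩ Eitan: 12:45–13:00, 16:00–17:00.
Windows ≥ 15 min: 12:45–13:00, 16:00–17:00.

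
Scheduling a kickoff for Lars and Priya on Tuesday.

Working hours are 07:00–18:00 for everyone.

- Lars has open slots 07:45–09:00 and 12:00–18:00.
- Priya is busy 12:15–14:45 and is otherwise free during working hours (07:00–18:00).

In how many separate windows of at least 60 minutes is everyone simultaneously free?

2

Priya free within 07:00–18:00: 07:00–12:15, 14:45–18:00.
Lars ∩ Priya: 07:45–09:00, 12:00–12:15, 14:45–18:00.
Windows ≥ 60 min: 07:45–09:00, 14:45–18:00.
That's 2 windows.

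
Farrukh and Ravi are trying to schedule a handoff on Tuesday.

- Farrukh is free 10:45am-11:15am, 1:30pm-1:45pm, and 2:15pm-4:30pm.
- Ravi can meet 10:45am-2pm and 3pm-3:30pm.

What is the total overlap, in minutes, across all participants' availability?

75 minutes

Farrukh ∩ Ravi: 10:45–11:15, 13:30–13:45, 15:00–15:30.
Total common minutes: 30 + 15 + 30 = 75.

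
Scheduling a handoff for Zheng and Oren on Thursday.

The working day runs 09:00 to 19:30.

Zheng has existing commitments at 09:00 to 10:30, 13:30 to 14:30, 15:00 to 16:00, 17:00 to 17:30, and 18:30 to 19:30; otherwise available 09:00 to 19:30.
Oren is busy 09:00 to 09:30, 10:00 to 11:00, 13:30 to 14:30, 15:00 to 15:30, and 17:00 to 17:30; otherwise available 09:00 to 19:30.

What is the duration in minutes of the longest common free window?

Zheng free within 09:00–19:30: 10:30–13:30, 14:30–15:00, 16:00–17:00, 17:30–18:30.
Oren free within 09:00–19:30: 09:30–10:00, 11:00–13:30, 14:30–15:00, 15:30–17:00, 17:30–19:30.
Zheng ∩ Oren: 11:00–13:30, 14:30–15:00, 16:00–17:00, 17:30–18:30.
Common window lengths: 150, 30, 60, 60 min; longest is 150.

150 minutes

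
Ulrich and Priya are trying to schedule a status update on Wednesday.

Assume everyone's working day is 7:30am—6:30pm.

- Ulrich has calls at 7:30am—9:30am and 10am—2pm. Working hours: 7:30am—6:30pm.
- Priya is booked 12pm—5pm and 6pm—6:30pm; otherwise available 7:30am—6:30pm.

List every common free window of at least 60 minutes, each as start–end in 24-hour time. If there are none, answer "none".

Ulrich free within 07:30–18:30: 09:30–10:00, 14:00–18:30.
Priya free within 07:30–18:30: 07:30–12:00, 17:00–18:00.
Ulrich ∩ Priya: 09:30–10:00, 17:00–18:00.
Windows ≥ 60 min: 17:00–18:00.

17:00–18:00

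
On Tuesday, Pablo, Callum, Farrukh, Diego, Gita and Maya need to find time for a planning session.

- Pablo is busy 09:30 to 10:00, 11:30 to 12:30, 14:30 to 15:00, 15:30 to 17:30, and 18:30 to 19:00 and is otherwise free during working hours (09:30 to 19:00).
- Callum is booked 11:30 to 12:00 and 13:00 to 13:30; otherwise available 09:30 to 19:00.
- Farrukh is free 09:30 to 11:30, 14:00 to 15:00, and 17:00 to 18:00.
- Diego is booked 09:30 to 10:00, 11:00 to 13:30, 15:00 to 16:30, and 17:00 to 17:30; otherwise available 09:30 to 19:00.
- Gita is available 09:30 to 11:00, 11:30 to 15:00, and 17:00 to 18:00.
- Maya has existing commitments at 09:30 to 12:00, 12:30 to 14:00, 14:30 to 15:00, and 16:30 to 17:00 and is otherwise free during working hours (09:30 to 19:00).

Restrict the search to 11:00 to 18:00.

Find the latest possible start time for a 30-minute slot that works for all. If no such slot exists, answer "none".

Pablo free within 09:30–19:00: 10:00–11:30, 12:30–14:30, 15:00–15:30, 17:30–18:30.
Callum free within 09:30–19:00: 09:30–11:30, 12:00–13:00, 13:30–19:00.
Diego free within 09:30–19:00: 10:00–11:00, 13:30–15:00, 16:30–17:00, 17:30–19:00.
Maya free within 09:30–19:00: 12:00–12:30, 14:00–14:30, 15:00–16:30, 17:00–19:00.
Pablo ∩ Callum: 10:00–11:30, 12:30–13:00, 13:30–14:30, 15:00–15:30, 17:30–18:30.
Pablo ∩ Callum ∩ Farrukh: 10:00–11:30, 14:00–14:30, 17:30–18:00.
Pablo ∩ Callum ∩ Farrukh ∩ Diego: 10:00–11:00, 14:00–14:30, 17:30–18:00.
Pablo ∩ Callum ∩ Farrukh ∩ Diego ∩ Gita: 10:00–11:00, 14:00–14:30, 17:30–18:00.
Pablo ∩ Callum ∩ Farrukh ∩ Diego ∩ Gita ∩ Maya: 14:00–14:30, 17:30–18:00.
Restricted to 11:00–18:00: 14:00–14:30, 17:30–18:00.
Windows ≥ 30 min: 14:00–14:30, 17:30–18:00.
Latest start in the last window 17:30–18:00 is 18:00 − 30 min = 17:30.

17:30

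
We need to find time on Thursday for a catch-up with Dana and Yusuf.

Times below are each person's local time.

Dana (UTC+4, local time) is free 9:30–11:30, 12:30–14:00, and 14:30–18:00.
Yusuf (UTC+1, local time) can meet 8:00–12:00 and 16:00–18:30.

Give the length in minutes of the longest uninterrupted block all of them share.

Dana → UTC: 05:30–07:30, 08:30–10:00, 10:30–14:00.
Yusuf → UTC: 07:00–11:00, 15:00–17:30.
Dana ∩ Yusuf: 07:00–07:30, 08:30–10:00, 10:30–11:00.
Common window lengths: 30, 90, 30 min; longest is 90.

90 minutes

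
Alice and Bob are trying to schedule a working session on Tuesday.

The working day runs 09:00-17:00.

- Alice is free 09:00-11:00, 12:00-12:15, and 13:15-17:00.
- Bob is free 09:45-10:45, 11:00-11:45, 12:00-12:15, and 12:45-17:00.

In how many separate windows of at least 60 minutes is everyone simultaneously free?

Alice ∩ Bob: 09:45–10:45, 12:00–12:15, 13:15–17:00.
Windows ≥ 60 min: 09:45–10:45, 13:15–17:00.
That's 2 windows.

2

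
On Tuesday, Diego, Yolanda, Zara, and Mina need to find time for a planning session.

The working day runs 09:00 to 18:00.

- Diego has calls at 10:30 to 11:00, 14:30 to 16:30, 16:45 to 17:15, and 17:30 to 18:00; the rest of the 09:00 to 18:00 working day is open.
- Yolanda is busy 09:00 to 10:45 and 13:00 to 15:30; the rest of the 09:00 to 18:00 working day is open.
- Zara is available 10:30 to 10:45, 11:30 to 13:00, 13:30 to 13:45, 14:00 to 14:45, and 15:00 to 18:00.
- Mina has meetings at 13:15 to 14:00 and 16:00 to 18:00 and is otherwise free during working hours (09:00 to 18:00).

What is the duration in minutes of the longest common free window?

Diego free within 09:00–18:00: 09:00–10:30, 11:00–14:30, 16:30–16:45, 17:15–17:30.
Yolanda free within 09:00–18:00: 10:45–13:00, 15:30–18:00.
Mina free within 09:00–18:00: 09:00–13:15, 14:00–16:00.
Diego ∩ Yolanda: 11:00–13:00, 16:30–16:45, 17:15–17:30.
Diego ∩ Yolanda ∩ Zara: 11:30–13:00, 16:30–16:45, 17:15–17:30.
Diego ∩ Yolanda ∩ Zara ∩ Mina: 11:30–13:00.
Single common window of 90 minutes.

90 minutes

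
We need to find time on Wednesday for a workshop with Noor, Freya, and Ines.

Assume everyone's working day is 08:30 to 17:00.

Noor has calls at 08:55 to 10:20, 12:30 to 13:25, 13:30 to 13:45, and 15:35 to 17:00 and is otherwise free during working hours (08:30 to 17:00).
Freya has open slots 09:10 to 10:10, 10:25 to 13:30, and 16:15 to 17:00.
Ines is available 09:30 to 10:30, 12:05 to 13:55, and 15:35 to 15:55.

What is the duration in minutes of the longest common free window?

25 minutes

Noor free within 08:30–17:00: 08:30–08:55, 10:20–12:30, 13:25–13:30, 13:45–15:35.
Noor ∩ Freya: 10:25–12:30, 13:25–13:30.
Noor ∩ Freya ∩ Ines: 10:25–10:30, 12:05–12:30, 13:25–13:30.
Common window lengths: 5, 25, 5 min; longest is 25.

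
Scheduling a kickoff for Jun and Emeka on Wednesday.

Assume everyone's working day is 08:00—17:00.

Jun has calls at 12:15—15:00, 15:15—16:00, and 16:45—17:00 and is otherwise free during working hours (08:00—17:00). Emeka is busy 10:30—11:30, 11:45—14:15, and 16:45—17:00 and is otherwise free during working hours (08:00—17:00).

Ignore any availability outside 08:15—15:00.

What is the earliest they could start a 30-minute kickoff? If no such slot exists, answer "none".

Jun free within 08:00–17:00: 08:00–12:15, 15:00–15:15, 16:00–16:45.
Emeka free within 08:00–17:00: 08:00–10:30, 11:30–11:45, 14:15–16:45.
Jun ∩ Emeka: 08:00–10:30, 11:30–11:45, 15:00–15:15, 16:00–16:45.
Restricted to 08:15–15:00: 08:15–10:30, 11:30–11:45.
Windows ≥ 30 min: 08:15–10:30.
Earliest such window starts at 08:15.

08:15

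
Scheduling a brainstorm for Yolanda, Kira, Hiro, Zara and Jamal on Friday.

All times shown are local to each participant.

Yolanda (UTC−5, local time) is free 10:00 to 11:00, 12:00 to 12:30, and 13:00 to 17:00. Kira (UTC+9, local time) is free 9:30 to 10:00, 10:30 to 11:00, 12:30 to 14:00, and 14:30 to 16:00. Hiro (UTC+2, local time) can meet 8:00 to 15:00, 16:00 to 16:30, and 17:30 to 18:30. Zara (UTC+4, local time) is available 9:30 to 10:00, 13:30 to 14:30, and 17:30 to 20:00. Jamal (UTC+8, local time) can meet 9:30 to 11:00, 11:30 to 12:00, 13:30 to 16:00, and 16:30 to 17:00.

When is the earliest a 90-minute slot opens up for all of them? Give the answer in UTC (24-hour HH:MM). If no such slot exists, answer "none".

Yolanda → UTC: 15:00–16:00, 17:00–17:30, 18:00–22:00.
Kira → UTC: 00:30–01:00, 01:30–02:00, 03:30–05:00, 05:30–07:00.
Hiro → UTC: 06:00–13:00, 14:00–14:30, 15:30–16:30.
Zara → UTC: 05:30–06:00, 09:30–10:30, 13:30–16:00.
Jamal → UTC: 01:30–03:00, 03:30–04:00, 05:30–08:00, 08:30–09:00.
Yolanda ∩ Kira: (none).
Yolanda ∩ Kira ∩ Hiro: (none).
Yolanda ∩ Kira ∩ Hiro ∩ Zara: (none).
Yolanda ∩ Kira ∩ Hiro ∩ Zara ∩ Jamal: (none).
Windows ≥ 90 min: (none).

none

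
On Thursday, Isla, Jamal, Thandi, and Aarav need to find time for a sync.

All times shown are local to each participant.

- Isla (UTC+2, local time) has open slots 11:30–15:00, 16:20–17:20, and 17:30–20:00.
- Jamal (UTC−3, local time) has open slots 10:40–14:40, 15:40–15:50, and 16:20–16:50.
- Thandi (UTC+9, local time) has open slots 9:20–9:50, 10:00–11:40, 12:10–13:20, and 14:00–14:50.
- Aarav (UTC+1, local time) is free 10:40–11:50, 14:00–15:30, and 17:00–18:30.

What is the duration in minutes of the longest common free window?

Isla → UTC: 09:30–13:00, 14:20–15:20, 15:30–18:00.
Jamal → UTC: 13:40–17:40, 18:40–18:50, 19:20–19:50.
Thandi → UTC: 00:20–00:50, 01:00–02:40, 03:10–04:20, 05:00–05:50.
Aarav → UTC: 09:40–10:50, 13:00–14:30, 16:00–17:30.
Isla ∩ Jamal: 14:20–15:20, 15:30–17:40.
Isla ∩ Jamal ∩ Thandi: (none).
Isla ∩ Jamal ∩ Thandi ∩ Aarav: (none).
No common window.

0 minutes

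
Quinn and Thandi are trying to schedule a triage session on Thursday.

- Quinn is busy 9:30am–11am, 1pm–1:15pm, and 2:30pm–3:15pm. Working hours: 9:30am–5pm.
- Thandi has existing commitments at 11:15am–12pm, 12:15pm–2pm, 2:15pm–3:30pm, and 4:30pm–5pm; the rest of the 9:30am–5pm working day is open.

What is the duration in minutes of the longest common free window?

60 minutes

Quinn free within 09:30–17:00: 11:00–13:00, 13:15–14:30, 15:15–17:00.
Thandi free within 09:30–17:00: 09:30–11:15, 12:00–12:15, 14:00–14:15, 15:30–16:30.
Quinn ∩ Thandi: 11:00–11:15, 12:00–12:15, 14:00–14:15, 15:30–16:30.
Common window lengths: 15, 15, 15, 60 min; longest is 60.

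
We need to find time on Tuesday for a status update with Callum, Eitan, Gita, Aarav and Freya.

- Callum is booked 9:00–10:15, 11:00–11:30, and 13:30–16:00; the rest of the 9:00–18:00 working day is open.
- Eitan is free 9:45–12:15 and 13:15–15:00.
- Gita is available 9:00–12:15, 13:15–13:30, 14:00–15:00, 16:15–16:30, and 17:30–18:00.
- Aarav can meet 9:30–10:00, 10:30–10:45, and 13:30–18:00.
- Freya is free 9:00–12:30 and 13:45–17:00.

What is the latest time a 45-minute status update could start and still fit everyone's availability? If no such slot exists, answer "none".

Callum free within 09:00–18:00: 10:15–11:00, 11:30–13:30, 16:00–18:00.
Callum ∩ Eitan: 10:15–11:00, 11:30–12:15, 13:15–13:30.
Callum ∩ Eitan ∩ Gita: 10:15–11:00, 11:30–12:15, 13:15–13:30.
Callum ∩ Eitan ∩ Gita ∩ Aarav: 10:30–10:45.
Callum ∩ Eitan ∩ Gita ∩ Aarav ∩ Freya: 10:30–10:45.
Windows ≥ 45 min: (none).

none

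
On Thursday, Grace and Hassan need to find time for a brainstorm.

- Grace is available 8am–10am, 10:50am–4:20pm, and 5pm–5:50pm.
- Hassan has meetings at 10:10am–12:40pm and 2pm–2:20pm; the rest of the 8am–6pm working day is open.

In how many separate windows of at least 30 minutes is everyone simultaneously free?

4

Hassan free within 08:00–18:00: 08:00–10:10, 12:40–14:00, 14:20–18:00.
Grace ∩ Hassan: 08:00–10:00, 12:40–14:00, 14:20–16:20, 17:00–17:50.
Windows ≥ 30 min: 08:00–10:00, 12:40–14:00, 14:20–16:20, 17:00–17:50.
That's 4 windows.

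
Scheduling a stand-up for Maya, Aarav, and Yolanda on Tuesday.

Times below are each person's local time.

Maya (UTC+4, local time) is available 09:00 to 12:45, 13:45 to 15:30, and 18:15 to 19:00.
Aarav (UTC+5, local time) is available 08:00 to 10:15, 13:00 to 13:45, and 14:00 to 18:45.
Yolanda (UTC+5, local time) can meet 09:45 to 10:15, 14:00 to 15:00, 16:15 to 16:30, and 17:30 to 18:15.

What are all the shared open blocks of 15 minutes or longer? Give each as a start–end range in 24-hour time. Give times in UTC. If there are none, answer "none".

05:00–05:15, 09:45–10:00, 11:15–11:30

Maya → UTC: 05:00–08:45, 09:45–11:30, 14:15–15:00.
Aarav → UTC: 03:00–05:15, 08:00–08:45, 09:00–13:45.
Yolanda → UTC: 04:45–05:15, 09:00–10:00, 11:15–11:30, 12:30–13:15.
Maya ∩ Aarav: 05:00–05:15, 08:00–08:45, 09:45–11:30.
Maya ∩ Aarav ∩ Yolanda: 05:00–05:15, 09:45–10:00, 11:15–11:30.
Windows ≥ 15 min: 05:00–05:15, 09:45–10:00, 11:15–11:30.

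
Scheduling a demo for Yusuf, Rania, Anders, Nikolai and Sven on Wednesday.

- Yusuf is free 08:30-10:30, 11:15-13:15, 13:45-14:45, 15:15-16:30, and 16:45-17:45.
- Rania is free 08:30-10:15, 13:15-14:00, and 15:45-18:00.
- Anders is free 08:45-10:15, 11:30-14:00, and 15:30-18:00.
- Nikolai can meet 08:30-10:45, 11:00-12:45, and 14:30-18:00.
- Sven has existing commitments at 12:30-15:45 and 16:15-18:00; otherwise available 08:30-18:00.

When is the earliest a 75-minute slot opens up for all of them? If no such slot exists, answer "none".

Sven free within 08:30–18:00: 08:30–12:30, 15:45–16:15.
Yusuf ∩ Rania: 08:30–10:15, 13:45–14:00, 15:45–16:30, 16:45–17:45.
Yusuf ∩ Rania ∩ Anders: 08:45–10:15, 13:45–14:00, 15:45–16:30, 16:45–17:45.
Yusuf ∩ Rania ∩ Anders ∩ Nikolai: 08:45–10:15, 15:45–16:30, 16:45–17:45.
Yusuf ∩ Rania ∩ Anders ∩ Nikolai ∩ Sven: 08:45–10:15, 15:45–16:15.
Windows ≥ 75 min: 08:45–10:15.
Earliest such window starts at 08:45.

08:45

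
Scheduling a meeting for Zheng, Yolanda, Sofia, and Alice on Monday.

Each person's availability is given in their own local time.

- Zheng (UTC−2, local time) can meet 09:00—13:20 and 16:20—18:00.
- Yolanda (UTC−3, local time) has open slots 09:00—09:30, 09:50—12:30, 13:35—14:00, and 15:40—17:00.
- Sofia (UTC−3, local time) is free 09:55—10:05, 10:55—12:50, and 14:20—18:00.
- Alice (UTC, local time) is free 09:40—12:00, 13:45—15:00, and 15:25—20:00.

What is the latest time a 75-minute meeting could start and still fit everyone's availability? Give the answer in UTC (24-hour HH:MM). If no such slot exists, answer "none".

18:45

Zheng → UTC: 11:00–15:20, 18:20–20:00.
Yolanda → UTC: 12:00–12:30, 12:50–15:30, 16:35–17:00, 18:40–20:00.
Sofia → UTC: 12:55–13:05, 13:55–15:50, 17:20–21:00.
Alice → UTC: 09:40–12:00, 13:45–15:00, 15:25–20:00.
Zheng ∩ Yolanda: 12:00–12:30, 12:50–15:20, 18:40–20:00.
Zheng ∩ Yolanda ∩ Sofia: 12:55–13:05, 13:55–15:20, 18:40–20:00.
Zheng ∩ Yolanda ∩ Sofia ∩ Alice: 13:55–15:00, 18:40–20:00.
Windows ≥ 75 min: 18:40–20:00.
Latest start in the last window 18:40–20:00 is 20:00 − 75 min = 18:45.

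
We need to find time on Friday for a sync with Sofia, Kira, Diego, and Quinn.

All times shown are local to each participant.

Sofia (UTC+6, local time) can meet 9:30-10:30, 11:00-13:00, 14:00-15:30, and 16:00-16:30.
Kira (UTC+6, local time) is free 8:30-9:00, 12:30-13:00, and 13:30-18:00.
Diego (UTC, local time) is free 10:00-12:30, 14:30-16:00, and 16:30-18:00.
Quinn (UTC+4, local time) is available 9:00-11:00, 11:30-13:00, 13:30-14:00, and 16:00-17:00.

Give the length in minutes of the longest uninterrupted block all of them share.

Sofia → UTC: 03:30–04:30, 05:00–07:00, 08:00–09:30, 10:00–10:30.
Kira → UTC: 02:30–03:00, 06:30–07:00, 07:30–12:00.
Diego → UTC: 10:00–12:30, 14:30–16:00, 16:30–18:00.
Quinn → UTC: 05:00–07:00, 07:30–09:00, 09:30–10:00, 12:00–13:00.
Sofia ∩ Kira: 06:30–07:00, 08:00–09:30, 10:00–10:30.
Sofia ∩ Kira ∩ Diego: 10:00–10:30.
Sofia ∩ Kira ∩ Diego ∩ Quinn: (none).
No common window.

0 minutes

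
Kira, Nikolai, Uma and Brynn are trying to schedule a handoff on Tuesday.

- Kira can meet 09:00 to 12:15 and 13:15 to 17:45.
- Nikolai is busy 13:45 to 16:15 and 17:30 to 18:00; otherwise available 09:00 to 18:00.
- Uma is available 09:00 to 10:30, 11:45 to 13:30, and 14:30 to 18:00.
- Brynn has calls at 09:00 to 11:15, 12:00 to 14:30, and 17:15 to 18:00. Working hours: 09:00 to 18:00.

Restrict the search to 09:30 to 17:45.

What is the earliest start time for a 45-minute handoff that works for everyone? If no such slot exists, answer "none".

Nikolai free within 09:00–18:00: 09:00–13:45, 16:15–17:30.
Brynn free within 09:00–18:00: 11:15–12:00, 14:30–17:15.
Kira ∩ Nikolai: 09:00–12:15, 13:15–13:45, 16:15–17:30.
Kira ∩ Nikolai ∩ Uma: 09:00–10:30, 11:45–12:15, 13:15–13:30, 16:15–17:30.
Kira ∩ Nikolai ∩ Uma ∩ Brynn: 11:45–12:00, 16:15–17:15.
Restricted to 09:30–17:45: 11:45–12:00, 16:15–17:15.
Windows ≥ 45 min: 16:15–17:15.
Earliest such window starts at 16:15.

16:15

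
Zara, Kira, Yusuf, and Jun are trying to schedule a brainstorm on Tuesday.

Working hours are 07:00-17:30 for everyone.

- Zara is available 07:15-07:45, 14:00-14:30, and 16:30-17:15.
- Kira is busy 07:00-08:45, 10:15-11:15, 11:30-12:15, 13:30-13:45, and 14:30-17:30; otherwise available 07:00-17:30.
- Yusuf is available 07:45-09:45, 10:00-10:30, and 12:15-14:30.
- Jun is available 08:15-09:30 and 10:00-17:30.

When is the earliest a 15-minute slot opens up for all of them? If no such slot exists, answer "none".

14:00

Kira free within 07:00–17:30: 08:45–10:15, 11:15–11:30, 12:15–13:30, 13:45–14:30.
Zara ∩ Kira: 14:00–14:30.
Zara ∩ Kira ∩ Yusuf: 14:00–14:30.
Zara ∩ Kira ∩ Yusuf ∩ Jun: 14:00–14:30.
Windows ≥ 15 min: 14:00–14:30.
Earliest such window starts at 14:00.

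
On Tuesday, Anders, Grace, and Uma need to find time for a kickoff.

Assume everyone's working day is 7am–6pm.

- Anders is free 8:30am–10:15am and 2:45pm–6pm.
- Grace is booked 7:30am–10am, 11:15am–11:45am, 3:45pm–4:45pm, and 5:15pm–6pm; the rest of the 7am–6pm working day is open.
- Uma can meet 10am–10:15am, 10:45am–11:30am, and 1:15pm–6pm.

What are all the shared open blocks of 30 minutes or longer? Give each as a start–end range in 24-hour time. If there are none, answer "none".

Grace free within 07:00–18:00: 07:00–07:30, 10:00–11:15, 11:45–15:45, 16:45–17:15.
Anders ∩ Grace: 10:00–10:15, 14:45–15:45, 16:45–17:15.
Anders ∩ Grace ∩ Uma: 10:00–10:15, 14:45–15:45, 16:45–17:15.
Windows ≥ 30 min: 14:45–15:45, 16:45–17:15.

14:45–15:45, 16:45–17:15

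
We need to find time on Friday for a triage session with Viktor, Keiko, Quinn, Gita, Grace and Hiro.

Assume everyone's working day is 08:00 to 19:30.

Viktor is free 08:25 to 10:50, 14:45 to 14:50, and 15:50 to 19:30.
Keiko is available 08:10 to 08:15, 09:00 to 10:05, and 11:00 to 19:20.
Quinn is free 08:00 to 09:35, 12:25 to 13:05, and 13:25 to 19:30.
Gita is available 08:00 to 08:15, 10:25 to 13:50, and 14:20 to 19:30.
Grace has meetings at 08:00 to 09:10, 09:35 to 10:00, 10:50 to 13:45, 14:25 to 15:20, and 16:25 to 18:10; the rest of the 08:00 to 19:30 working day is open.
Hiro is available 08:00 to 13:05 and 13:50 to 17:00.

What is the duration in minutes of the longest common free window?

35 minutes

Grace free within 08:00–19:30: 09:10–09:35, 10:00–10:50, 13:45–14:25, 15:20–16:25, 18:10–19:30.
Viktor ∩ Keiko: 09:00–10:05, 14:45–14:50, 15:50–19:20.
Viktor ∩ Keiko ∩ Quinn: 09:00–09:35, 14:45–14:50, 15:50–19:20.
Viktor ∩ Keiko ∩ Quinn ∩ Gita: 14:45–14:50, 15:50–19:20.
Viktor ∩ Keiko ∩ Quinn ∩ Gita ∩ Grace: 15:50–16:25, 18:10–19:20.
Viktor ∩ Keiko ∩ Quinn ∩ Gita ∩ Grace ∩ Hiro: 15:50–16:25.
Single common window of 35 minutes.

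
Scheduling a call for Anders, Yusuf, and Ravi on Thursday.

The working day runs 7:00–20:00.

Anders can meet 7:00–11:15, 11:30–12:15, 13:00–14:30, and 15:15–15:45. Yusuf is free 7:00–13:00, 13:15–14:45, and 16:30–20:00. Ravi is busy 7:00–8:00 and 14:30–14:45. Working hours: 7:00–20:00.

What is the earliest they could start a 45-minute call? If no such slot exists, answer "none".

Ravi free within 07:00–20:00: 08:00–14:30, 14:45–20:00.
Anders ∩ Yusuf: 07:00–11:15, 11:30–12:15, 13:15–14:30.
Anders ∩ Yusuf ∩ Ravi: 08:00–11:15, 11:30–12:15, 13:15–14:30.
Windows ≥ 45 min: 08:00–11:15, 11:30–12:15, 13:15–14:30.
Earliest such window starts at 08:00.

08:00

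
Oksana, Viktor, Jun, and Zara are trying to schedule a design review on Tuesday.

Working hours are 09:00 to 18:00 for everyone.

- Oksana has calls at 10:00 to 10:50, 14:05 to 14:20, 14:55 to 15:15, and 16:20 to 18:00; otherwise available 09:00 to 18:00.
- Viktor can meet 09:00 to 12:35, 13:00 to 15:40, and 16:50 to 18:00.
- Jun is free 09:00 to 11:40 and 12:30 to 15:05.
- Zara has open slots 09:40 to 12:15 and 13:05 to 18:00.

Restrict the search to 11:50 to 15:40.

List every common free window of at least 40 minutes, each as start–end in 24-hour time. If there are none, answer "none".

13:05–14:05

Oksana free within 09:00–18:00: 09:00–10:00, 10:50–14:05, 14:20–14:55, 15:15–16:20.
Oksana ∩ Viktor: 09:00–10:00, 10:50–12:35, 13:00–14:05, 14:20–14:55, 15:15–15:40.
Oksana ∩ Viktor ∩ Jun: 09:00–10:00, 10:50–11:40, 12:30–12:35, 13:00–14:05, 14:20–14:55.
Oksana ∩ Viktor ∩ Jun ∩ Zara: 09:40–10:00, 10:50–11:40, 13:05–14:05, 14:20–14:55.
Restricted to 11:50–15:40: 13:05–14:05, 14:20–14:55.
Windows ≥ 40 min: 13:05–14:05.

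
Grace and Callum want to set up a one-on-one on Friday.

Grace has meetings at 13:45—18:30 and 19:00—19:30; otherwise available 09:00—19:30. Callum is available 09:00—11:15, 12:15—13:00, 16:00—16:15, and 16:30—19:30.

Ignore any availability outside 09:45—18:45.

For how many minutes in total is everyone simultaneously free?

Grace free within 09:00–19:30: 09:00–13:45, 18:30–19:00.
Grace ∩ Callum: 09:00–11:15, 12:15–13:00, 18:30–19:00.
Restricted to 09:45–18:45: 09:45–11:15, 12:15–13:00, 18:30–18:45.
Total common minutes: 90 + 45 + 15 = 150.

150 minutes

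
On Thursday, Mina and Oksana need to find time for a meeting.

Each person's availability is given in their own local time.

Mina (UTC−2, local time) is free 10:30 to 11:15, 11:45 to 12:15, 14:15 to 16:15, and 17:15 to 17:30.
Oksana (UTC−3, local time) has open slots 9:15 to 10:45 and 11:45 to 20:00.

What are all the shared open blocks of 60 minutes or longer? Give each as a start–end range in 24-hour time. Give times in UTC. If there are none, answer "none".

16:15–18:15

Mina → UTC: 12:30–13:15, 13:45–14:15, 16:15–18:15, 19:15–19:30.
Oksana → UTC: 12:15–13:45, 14:45–23:00.
Mina ∩ Oksana: 12:30–13:15, 16:15–18:15, 19:15–19:30.
Windows ≥ 60 min: 16:15–18:15.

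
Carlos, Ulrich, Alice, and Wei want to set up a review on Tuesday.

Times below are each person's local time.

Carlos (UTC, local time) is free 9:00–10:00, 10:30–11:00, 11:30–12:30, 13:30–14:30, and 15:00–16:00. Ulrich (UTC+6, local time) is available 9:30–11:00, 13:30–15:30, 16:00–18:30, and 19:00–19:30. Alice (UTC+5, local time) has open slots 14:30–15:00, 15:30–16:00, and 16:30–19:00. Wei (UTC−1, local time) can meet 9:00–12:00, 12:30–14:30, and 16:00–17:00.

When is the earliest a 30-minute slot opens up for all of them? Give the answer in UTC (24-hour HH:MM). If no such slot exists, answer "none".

Carlos → UTC: 09:00–10:00, 10:30–11:00, 11:30–12:30, 13:30–14:30, 15:00–16:00.
Ulrich → UTC: 03:30–05:00, 07:30–09:30, 10:00–12:30, 13:00–13:30.
Alice → UTC: 09:30–10:00, 10:30–11:00, 11:30–14:00.
Wei → UTC: 10:00–13:00, 13:30–15:30, 17:00–18:00.
Carlos ∩ Ulrich: 09:00–09:30, 10:30–11:00, 11:30–12:30.
Carlos ∩ Ulrich ∩ Alice: 10:30–11:00, 11:30–12:30.
Carlos ∩ Ulrich ∩ Alice ∩ Wei: 10:30–11:00, 11:30–12:30.
Windows ≥ 30 min: 10:30–11:00, 11:30–12:30.
Earliest such window starts at 10:30.

10:30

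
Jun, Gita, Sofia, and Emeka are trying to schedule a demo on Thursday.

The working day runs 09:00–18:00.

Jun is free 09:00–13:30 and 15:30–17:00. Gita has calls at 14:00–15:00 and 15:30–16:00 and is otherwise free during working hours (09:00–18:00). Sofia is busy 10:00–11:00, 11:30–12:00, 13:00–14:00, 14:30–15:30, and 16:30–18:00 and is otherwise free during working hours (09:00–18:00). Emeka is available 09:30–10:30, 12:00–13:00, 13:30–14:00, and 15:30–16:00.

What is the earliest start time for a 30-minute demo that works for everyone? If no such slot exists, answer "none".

Gita free within 09:00–18:00: 09:00–14:00, 15:00–15:30, 16:00–18:00.
Sofia free within 09:00–18:00: 09:00–10:00, 11:00–11:30, 12:00–13:00, 14:00–14:30, 15:30–16:30.
Jun ∩ Gita: 09:00–13:30, 16:00–17:00.
Jun ∩ Gita ∩ Sofia: 09:00–10:00, 11:00–11:30, 12:00–13:00, 16:00–16:30.
Jun ∩ Gita ∩ Sofia ∩ Emeka: 09:30–10:00, 12:00–13:00.
Windows ≥ 30 min: 09:30–10:00, 12:00–13:00.
Earliest such window starts at 09:30.

09:30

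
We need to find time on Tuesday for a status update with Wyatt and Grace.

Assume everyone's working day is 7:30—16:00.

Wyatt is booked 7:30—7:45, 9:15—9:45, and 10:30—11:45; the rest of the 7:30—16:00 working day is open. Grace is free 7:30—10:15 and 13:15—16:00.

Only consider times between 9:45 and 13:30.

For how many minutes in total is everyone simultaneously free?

45 minutes

Wyatt free within 07:30–16:00: 07:45–09:15, 09:45–10:30, 11:45–16:00.
Wyatt ∩ Grace: 07:45–09:15, 09:45–10:15, 13:15–16:00.
Restricted to 09:45–13:30: 09:45–10:15, 13:15–13:30.
Total common minutes: 30 + 15 = 45.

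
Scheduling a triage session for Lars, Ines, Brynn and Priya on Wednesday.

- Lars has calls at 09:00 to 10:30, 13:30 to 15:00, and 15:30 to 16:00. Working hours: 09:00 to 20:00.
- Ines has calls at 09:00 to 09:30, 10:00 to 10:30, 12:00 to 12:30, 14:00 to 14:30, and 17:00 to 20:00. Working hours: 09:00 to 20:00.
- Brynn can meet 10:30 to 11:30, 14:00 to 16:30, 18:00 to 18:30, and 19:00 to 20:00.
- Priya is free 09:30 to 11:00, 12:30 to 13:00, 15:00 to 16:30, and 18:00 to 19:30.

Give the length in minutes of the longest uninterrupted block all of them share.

30 minutes

Lars free within 09:00–20:00: 10:30–13:30, 15:00–15:30, 16:00–20:00.
Ines free within 09:00–20:00: 09:30–10:00, 10:30–12:00, 12:30–14:00, 14:30–17:00.
Lars ∩ Ines: 10:30–12:00, 12:30–13:30, 15:00–15:30, 16:00–17:00.
Lars ∩ Ines ∩ Brynn: 10:30–11:30, 15:00–15:30, 16:00–16:30.
Lars ∩ Ines ∩ Brynn ∩ Priya: 10:30–11:00, 15:00–15:30, 16:00–16:30.
Common window lengths: 30, 30, 30 min; longest is 30.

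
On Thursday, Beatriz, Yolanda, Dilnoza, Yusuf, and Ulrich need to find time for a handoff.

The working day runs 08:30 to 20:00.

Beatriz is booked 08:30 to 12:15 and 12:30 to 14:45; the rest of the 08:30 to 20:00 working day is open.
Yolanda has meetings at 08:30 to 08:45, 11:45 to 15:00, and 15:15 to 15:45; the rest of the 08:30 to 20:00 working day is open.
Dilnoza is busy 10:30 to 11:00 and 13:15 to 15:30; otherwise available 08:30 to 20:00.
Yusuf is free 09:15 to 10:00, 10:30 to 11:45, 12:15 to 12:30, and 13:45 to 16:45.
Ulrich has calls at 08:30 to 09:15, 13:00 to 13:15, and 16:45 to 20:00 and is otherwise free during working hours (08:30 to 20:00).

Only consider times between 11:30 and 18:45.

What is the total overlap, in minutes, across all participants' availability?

Beatriz free within 08:30–20:00: 12:15–12:30, 14:45–20:00.
Yolanda free within 08:30–20:00: 08:45–11:45, 15:00–15:15, 15:45–20:00.
Dilnoza free within 08:30–20:00: 08:30–10:30, 11:00–13:15, 15:30–20:00.
Ulrich free within 08:30–20:00: 09:15–13:00, 13:15–16:45.
Beatriz ∩ Yolanda: 15:00–15:15, 15:45–20:00.
Beatriz ∩ Yolanda ∩ Dilnoza: 15:45–20:00.
Beatriz ∩ Yolanda ∩ Dilnoza ∩ Yusuf: 15:45–16:45.
Beatriz ∩ Yolanda ∩ Dilnoza ∩ Yusuf ∩ Ulrich: 15:45–16:45.
Restricted to 11:30–18:45: 15:45–16:45.
Total common minutes: 60.

60 minutes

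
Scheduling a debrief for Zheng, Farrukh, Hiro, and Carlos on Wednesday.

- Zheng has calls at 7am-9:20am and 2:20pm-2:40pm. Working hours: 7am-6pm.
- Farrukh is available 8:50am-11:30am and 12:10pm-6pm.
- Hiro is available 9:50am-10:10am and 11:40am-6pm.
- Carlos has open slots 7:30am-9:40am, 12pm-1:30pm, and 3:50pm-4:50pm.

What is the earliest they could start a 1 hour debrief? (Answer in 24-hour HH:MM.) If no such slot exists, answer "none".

12:10

Zheng free within 07:00–18:00: 09:20–14:20, 14:40–18:00.
Zheng ∩ Farrukh: 09:20–11:30, 12:10–14:20, 14:40–18:00.
Zheng ∩ Farrukh ∩ Hiro: 09:50–10:10, 12:10–14:20, 14:40–18:00.
Zheng ∩ Farrukh ∩ Hiro ∩ Carlos: 12:10–13:30, 15:50–16:50.
Windows ≥ 60 min: 12:10–13:30, 15:50–16:50.
Earliest such window starts at 12:10.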